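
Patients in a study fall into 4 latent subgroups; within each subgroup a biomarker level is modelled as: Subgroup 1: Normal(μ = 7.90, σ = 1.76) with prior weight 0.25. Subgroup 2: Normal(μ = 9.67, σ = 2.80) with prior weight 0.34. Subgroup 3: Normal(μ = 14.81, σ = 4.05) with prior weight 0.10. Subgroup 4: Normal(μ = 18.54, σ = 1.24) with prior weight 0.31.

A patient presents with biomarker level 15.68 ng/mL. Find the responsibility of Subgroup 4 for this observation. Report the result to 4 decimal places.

0.3253

The responsibility of component k is P(Z=k) f_k(x) divided by Σ_j P(Z=j) f_j(x).
Evaluate each component's likelihood at the observed value:
  L_1 = 1.29494e-05
  L_2 = 0.0142338
  L_3 = 0.0962575
  L_4 = 0.0225074
Prior × likelihood for each component:
  P(Z=1)·L_1 = 0.25 × 1.29494e-05 = 3.23735e-06
  P(Z=2)·L_2 = 0.34 × 0.0142338 = 0.00483949
  P(Z=3)·L_3 = 0.10 × 0.0962575 = 0.00962575
  P(Z=4)·L_4 = 0.31 × 0.0225074 = 0.00697731
Denominator: 3.23735e-06 + 0.00483949 + 0.00962575 + 0.00697731 = 0.0214458
P(Subgroup 4 | the observation) = 0.00697731 / 0.0214458 ≈ 0.3253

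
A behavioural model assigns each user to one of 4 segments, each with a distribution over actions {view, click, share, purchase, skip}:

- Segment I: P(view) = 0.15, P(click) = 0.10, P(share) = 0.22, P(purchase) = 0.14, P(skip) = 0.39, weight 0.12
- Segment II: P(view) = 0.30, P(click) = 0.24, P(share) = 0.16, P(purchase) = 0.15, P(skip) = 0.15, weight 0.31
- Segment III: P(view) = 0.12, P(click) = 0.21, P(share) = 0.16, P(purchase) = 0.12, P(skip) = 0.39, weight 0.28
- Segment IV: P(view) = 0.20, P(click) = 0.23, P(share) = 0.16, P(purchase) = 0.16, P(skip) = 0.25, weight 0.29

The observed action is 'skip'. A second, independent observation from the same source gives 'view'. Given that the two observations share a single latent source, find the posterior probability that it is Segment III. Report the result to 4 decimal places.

0.2698

P(component k | x) = w_k·f_k(x) / marginal(x), where marginal(x) = Σ_j w_j·f_j(x).
Since both observations come from the same component, the likelihood for component k is f_k(x₁)·f_k(x₂).
  L_I = [0.39] × [0.15] = 0.0585
  L_II = [0.15] × [0.3] = 0.045
  L_III = [0.39] × [0.12] = 0.0468
  L_IV = [0.25] × [0.2] = 0.05
Weight by the priors:
  w_I·L_I = 0.12 × 0.0585 = 0.00702
  w_II·L_II = 0.31 × 0.045 = 0.01395
  w_III·L_III = 0.28 × 0.0468 = 0.013104
  w_IV·L_IV = 0.29 × 0.05 = 0.0145
Denominator: 0.00702 + 0.01395 + 0.013104 + 0.0145 = 0.048574
P(Segment III | x₁, x₂) ≈ 0.2698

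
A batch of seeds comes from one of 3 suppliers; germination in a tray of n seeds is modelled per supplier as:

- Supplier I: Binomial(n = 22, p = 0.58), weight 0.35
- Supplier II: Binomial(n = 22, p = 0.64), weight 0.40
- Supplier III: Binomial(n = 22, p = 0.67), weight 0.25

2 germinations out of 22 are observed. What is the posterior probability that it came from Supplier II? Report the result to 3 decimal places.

By Bayes' theorem, P(k | x) = P(Z=k) f_k(x) / Σ_j P(Z=j) f_j(x).
Component likelihoods at x = 2 germinations out of 22:
  p_I = C(22,2)·0.58^2·0.42^20 = 231·0.3364·2.91733e-08 = 2.26701e-06
  p_II = C(22,2)·0.64^2·0.36^20 = 231·0.4096·1.33675e-09 = 1.2648e-07
  p_III = C(22,2)·0.67^2·0.33^20 = 231·0.4489·2.34573e-10 = 2.43243e-08
Unnormalised posteriors:
  P(Z=I)·p_I = 0.35 × 2.26701e-06 = 7.93454e-07
  P(Z=II)·p_II = 0.40 × 1.2648e-07 = 5.0592e-08
  P(Z=III)·p_III = 0.25 × 2.43243e-08 = 6.08108e-09
Denominator: 7.93454e-07 + 5.0592e-08 + 6.08108e-09 = 8.50127e-07
P(Supplier II | x) ≈ 0.060

0.060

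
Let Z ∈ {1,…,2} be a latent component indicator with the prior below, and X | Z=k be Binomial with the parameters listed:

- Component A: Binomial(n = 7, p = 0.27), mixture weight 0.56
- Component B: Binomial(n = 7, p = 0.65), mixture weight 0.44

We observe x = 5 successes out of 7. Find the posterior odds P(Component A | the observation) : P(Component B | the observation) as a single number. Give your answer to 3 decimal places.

0.068

Since P(k|x) ∝ π_k f_k(x), the posterior odds are π_i f_i(x) / (π_j f_j(x)).
Evaluate each component's likelihood at the observed value:
  p_A = C(7,5)·0.27^5·0.73^2 = 21·0.00143489·0.5329 = 0.0160577
  p_B = C(7,5)·0.65^5·0.35^2 = 21·0.116029·0.1225 = 0.298485
0.00899232 / 0.131333 ≈ 0.068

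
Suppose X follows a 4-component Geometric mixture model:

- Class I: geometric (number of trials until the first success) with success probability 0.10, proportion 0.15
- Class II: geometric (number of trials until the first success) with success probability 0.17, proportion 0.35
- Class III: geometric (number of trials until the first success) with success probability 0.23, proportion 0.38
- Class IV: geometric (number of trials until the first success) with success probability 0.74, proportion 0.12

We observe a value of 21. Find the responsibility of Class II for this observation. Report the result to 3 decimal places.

0.385

P(component k | x) = π_k·f_k(x) / marginal(x), where marginal(x) = Σ_j π_j·f_j(x).
Geometric probabilities:
  p_I = 0.10·(1−0.10)^20 = 0.10·0.121577 = 0.0121577
  p_II = 0.17·(1−0.17)^20 = 0.17·0.0240748 = 0.00409271
  p_III = 0.23·(1−0.23)^20 = 0.23·0.00536802 = 0.00123465
  p_IV = 0.74·(1−0.74)^20 = 0.74·1.99281e-12 = 1.47468e-12
Prior × likelihood for each component:
  π_I·p_I = 0.15 × 0.0121577 = 0.00182365
  π_II·p_II = 0.35 × 0.00409271 = 0.00143245
  π_III·p_III = 0.38 × 0.00123465 = 0.000469165
  π_IV·p_IV = 0.12 × 1.47468e-12 = 1.76962e-13
Marginal: 0.00182365 + 0.00143245 + 0.000469165 + 1.76962e-13 = 0.00372526
P(Class II | the observation) = 0.00143245 / 0.00372526 ≈ 0.385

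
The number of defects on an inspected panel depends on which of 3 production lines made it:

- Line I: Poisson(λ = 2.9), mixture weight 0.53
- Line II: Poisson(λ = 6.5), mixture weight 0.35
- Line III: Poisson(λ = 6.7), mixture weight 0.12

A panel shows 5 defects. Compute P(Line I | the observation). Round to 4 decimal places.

The responsibility of component k is P(Z=k) f_k(x) divided by Σ_j P(Z=j) f_j(x).
Component likelihoods at x = 5 defects:
  p_I = e^(−2.9)·2.9^5/5! = 0.0940491
  p_II = e^(−6.5)·6.5^5/5! = 0.145369
  p_III = e^(−6.7)·6.7^5/5! = 0.13849
Multiply by the mixture weights:
  P(Z=I)·p_I = 0.53 × 0.0940491 = 0.049846
  P(Z=II)·p_II = 0.35 × 0.145369 = 0.0508791
  P(Z=III)·p_III = 0.12 × 0.13849 = 0.0166189
Sum: 0.049846 + 0.0508791 + 0.0166189 = 0.117344
So the posterior for Line I is 0.049846 / 0.117344 ≈ 0.4248.

0.4248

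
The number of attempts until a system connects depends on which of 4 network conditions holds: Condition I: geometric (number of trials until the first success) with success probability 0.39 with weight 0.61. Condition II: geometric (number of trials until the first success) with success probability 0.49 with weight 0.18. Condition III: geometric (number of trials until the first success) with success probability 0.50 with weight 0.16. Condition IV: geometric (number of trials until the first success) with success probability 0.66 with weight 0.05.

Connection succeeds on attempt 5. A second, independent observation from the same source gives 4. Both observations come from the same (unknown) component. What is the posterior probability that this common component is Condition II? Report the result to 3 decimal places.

0.107

Posterior ∝ prior × likelihood, so P(k | x) ∝ π_k f_k(x); normalise over all components.
Since both observations come from the same component, the likelihood for component k is f_k(x₁)·f_k(x₂).
  L_I = [0.39·(1−0.39)^4 = 0.39·0.138458 = 0.0539988] × [0.0885226] = 0.00478011
  L_II = [0.49·(1−0.49)^4 = 0.49·0.067652 = 0.0331495] × [0.064999] = 0.00215468
  L_III = [0.50·(1−0.50)^4 = 0.50·0.0625 = 0.03125] × [0.0625] = 0.00195312
  L_IV = [0.66·(1−0.66)^4 = 0.66·0.0133634 = 0.00881982] × [0.0259406] = 0.000228792
Weight by the priors:
  π_I·L_I = 0.61 × 0.00478011 = 0.00291587
  π_II·L_II = 0.18 × 0.00215468 = 0.000387843
  π_III·L_III = 0.16 × 0.00195312 = 0.0003125
  π_IV·L_IV = 0.05 × 0.000228792 = 1.14396e-05
Normaliser: 0.00291587 + 0.000387843 + 0.0003125 + 1.14396e-05 = 0.00362765
So the posterior for Condition II is 0.000387843 / 0.00362765 ≈ 0.107.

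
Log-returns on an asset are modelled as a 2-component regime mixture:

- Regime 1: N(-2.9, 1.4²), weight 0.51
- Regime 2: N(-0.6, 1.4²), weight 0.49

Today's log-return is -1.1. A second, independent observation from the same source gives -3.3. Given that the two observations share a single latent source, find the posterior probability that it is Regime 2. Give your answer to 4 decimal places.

0.2505

By Bayes' theorem, P(k | x) = P(Z=k) f_k(x) / Σ_j P(Z=j) f_j(x).
Since both observations come from the same component, the likelihood for component k is f_k(x₁)·f_k(x₂).
  f_1 = [(1/(1.4·√(2π)))·exp(−(-1.1−-2.9)²/(2·1.4²)) = 0.284959·exp(-0.82653) = 0.124688] × [0.273562] = 0.0341099
  f_2 = [(1/(1.4·√(2π)))·exp(−(-1.1−-0.6)²/(2·1.4²)) = 0.284959·exp(-0.06378) = 0.267353] × [0.0443739] = 0.0118635
Unnormalised posteriors:
  P(Z=1)·f_1 = 0.51 × 0.0341099 = 0.017396
  P(Z=2)·f_2 = 0.49 × 0.0118635 = 0.0058131
Normaliser: 0.017396 + 0.0058131 = 0.0232091
Responsibility of Regime 2: 0.0058131 / 0.0232091 ≈ 0.2505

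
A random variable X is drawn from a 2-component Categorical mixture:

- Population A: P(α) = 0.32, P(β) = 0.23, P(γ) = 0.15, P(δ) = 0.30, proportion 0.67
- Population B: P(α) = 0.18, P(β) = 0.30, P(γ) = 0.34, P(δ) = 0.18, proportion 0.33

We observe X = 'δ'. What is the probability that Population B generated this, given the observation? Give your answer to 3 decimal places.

Apply Bayes' rule: the posterior for each component is proportional to its prior times its likelihood at x.
Categorical probabilities:
  p_A = P(δ | comp) = 0.30
  p_B = P(δ | comp) = 0.18
Weight by the priors:
  w_A·p_A = 0.67 × 0.3 = 0.201
  w_B·p_B = 0.33 × 0.18 = 0.0594
Normaliser: 0.201 + 0.0594 = 0.2604
P(Population B | the observation) ≈ 0.228

0.228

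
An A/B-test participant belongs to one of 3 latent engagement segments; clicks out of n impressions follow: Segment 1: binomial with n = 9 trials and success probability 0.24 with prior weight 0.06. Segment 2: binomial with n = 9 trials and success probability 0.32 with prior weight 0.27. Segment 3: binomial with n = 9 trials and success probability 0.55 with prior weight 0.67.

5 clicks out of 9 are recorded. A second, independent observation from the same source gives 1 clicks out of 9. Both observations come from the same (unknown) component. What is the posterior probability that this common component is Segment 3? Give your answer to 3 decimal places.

Posterior ∝ prior × likelihood, so P(k | x) ∝ P(Z=k) f_k(x); normalise over all components.
Since both observations come from the same component, the likelihood for component k is f_k(x₁)·f_k(x₂).
  f_1 = [0.033472] × [0.240416] = 0.00804718
  f_2 = [0.0903974] × [0.131663] = 0.011902
  f_3 = [0.260036] × [0.00832349] = 0.00216441
Weight by the priors:
  P(Z=1)·f_1 = 0.06 × 0.00804718 = 0.000482831
  P(Z=2)·f_2 = 0.27 × 0.011902 = 0.00321354
  P(Z=3)·f_3 = 0.67 × 0.00216441 = 0.00145015
Sum: 0.000482831 + 0.00321354 + 0.00145015 = 0.00514652
P(Segment 3 | x₁, x₂) = 0.00145015 / 0.00514652 ≈ 0.282

0.282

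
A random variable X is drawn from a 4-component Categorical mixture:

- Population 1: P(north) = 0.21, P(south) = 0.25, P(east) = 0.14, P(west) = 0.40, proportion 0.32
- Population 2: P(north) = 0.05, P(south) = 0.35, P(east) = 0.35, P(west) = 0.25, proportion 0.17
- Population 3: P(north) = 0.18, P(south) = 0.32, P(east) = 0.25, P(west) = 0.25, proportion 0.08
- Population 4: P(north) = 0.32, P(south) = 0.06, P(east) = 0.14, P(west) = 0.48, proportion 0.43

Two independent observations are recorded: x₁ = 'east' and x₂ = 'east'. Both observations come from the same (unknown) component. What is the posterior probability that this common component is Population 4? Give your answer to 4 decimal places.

P(component k | x) = π_k·f_k(x) / marginal(x), where marginal(x) = Σ_j π_j·f_j(x).
Since both observations come from the same component, the likelihood for component k is f_k(x₁)·f_k(x₂).
  f_1 = [0.14] × [0.14] = 0.0196
  f_2 = [0.35] × [0.35] = 0.1225
  f_3 = [0.25] × [0.25] = 0.0625
  f_4 = [0.14] × [0.14] = 0.0196
Unnormalised posteriors:
  π_1·f_1 = 0.32 × 0.0196 = 0.006272
  π_2·f_2 = 0.17 × 0.1225 = 0.020825
  π_3·f_3 = 0.08 × 0.0625 = 0.005
  π_4·f_4 = 0.43 × 0.0196 = 0.008428
Marginal: 0.006272 + 0.020825 + 0.005 + 0.008428 = 0.040525
So the posterior for Population 4 is 0.008428 / 0.040525 ≈ 0.2080.

0.2080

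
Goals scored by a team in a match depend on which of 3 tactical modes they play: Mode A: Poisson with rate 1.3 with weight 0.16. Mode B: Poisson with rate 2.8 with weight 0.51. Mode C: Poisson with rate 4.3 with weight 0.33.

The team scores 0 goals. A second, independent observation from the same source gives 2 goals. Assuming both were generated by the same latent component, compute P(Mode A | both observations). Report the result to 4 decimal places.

The responsibility of component k is π_k f_k(x) divided by Σ_j π_j f_j(x).
Since both observations come from the same component, the likelihood for component k is f_k(x₁)·f_k(x₂).
  p_A = [0.272532] × [0.230289] = 0.0627612
  p_B = [0.0608101] × [0.238375] = 0.0144956
  p_C = [0.0135686] × [0.125441] = 0.00170206
Unnormalised posteriors:
  π_A·p_A = 0.16 × 0.0627612 = 0.0100418
  π_B·p_B = 0.51 × 0.0144956 = 0.00739277
  π_C·p_C = 0.33 × 0.00170206 = 0.000561679
Evidence: 0.0100418 + 0.00739277 + 0.000561679 = 0.0179962
P(Mode A | data) = 0.0100418 / 0.0179962 ≈ 0.5580

0.5580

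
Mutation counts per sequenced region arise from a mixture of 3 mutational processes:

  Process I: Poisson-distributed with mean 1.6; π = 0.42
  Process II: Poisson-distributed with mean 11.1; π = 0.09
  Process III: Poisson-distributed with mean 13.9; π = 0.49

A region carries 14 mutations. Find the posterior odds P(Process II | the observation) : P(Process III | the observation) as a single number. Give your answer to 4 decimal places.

0.1295

Only the two components matter; the odds are (π_i f_i(x)) / (π_j f_j(x)).
Poisson probabilities:
  L_I = e^(−1.6)·1.6^14/14! = 1.66878e-09
  L_II = e^(−11.1)·11.1^14/14! = 0.0747213
  L_III = e^(−13.9)·13.9^14/14! = 0.105951
Posterior odds = (π_II·L_II) / (π_III·L_III) = (0.09·0.0747213) / (0.49·0.105951) = 0.00672492 / 0.051916 ≈ 0.1295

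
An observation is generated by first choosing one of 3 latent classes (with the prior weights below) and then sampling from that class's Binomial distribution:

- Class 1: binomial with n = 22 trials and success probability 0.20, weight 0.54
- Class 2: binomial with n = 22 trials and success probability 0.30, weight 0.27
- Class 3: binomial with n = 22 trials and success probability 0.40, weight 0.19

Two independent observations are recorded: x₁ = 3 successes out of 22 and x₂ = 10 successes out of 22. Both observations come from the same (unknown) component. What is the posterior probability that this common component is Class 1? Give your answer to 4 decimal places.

P(component k | x) = π_k·f_k(x) / marginal(x), where marginal(x) = Σ_j π_j·f_j(x).
Since both observations come from the same component, the likelihood for component k is f_k(x₁)·f_k(x₂).
  f_1 = [0.17755] × [0.00455037] = 0.000807917
  f_2 = [0.0473966] × [0.0528513] = 0.00250497
  f_3 = [0.00600585] × [0.147598] = 0.000886454
Prior × likelihood for each component:
  π_1·f_1 = 0.54 × 0.000807917 = 0.000436275
  π_2·f_2 = 0.27 × 0.00250497 = 0.000676342
  π_3·f_3 = 0.19 × 0.000886454 = 0.000168426
Normaliser: 0.000436275 + 0.000676342 + 0.000168426 = 0.00128104
So the posterior for Class 1 is 0.000436275 / 0.00128104 ≈ 0.3406.

0.3406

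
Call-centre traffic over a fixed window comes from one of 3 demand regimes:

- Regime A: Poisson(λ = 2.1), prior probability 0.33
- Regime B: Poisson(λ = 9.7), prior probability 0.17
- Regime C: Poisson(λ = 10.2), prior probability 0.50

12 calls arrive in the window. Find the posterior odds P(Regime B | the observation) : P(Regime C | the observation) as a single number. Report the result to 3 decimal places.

The posterior odds equal the prior odds times the likelihood ratio: (w_i/w_j)·(f_i(x)/f_j(x)).
Component likelihoods at x = 12 calls:
  f_A = 1.88051e-06
  f_B = 0.0887702
  f_C = 0.098415
Odds = (0.17/0.50) × (0.0887702/0.098415) = 0.34 × 0.901999 ≈ 0.307

0.307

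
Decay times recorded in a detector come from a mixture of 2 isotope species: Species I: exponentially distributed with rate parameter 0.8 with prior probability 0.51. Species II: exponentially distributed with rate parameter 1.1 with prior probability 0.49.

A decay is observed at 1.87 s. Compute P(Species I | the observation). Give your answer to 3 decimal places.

0.570

P(component k | x) = P(Z=k)·f_k(x) / marginal(x), where marginal(x) = Σ_j P(Z=j)·f_j(x).
Exponential densities:
  f_I = 0.8·e^(−0.8·1.87) = 0.8·e^(−1.4960) = 0.17922
  f_II = 1.1·e^(−1.1·1.87) = 1.1·e^(−2.0570) = 0.140621
Weight by the priors:
  P(Z=I)·f_I = 0.51 × 0.17922 = 0.091402
  P(Z=II)·f_II = 0.49 × 0.140621 = 0.0689041
Evidence: 0.091402 + 0.0689041 = 0.160306
Responsibility of Species I: 0.091402 / 0.160306 ≈ 0.570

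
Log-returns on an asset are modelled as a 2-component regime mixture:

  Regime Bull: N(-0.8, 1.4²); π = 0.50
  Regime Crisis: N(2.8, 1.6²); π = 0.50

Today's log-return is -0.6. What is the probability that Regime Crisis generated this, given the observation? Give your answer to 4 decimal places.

0.0846

Posterior ∝ prior × likelihood, so P(k | x) ∝ P(Z=k) f_k(x); normalise over all components.
Evaluate each component's likelihood at the observed value:
  f_Bull = (1/(1.4·√(2π)))·exp(−(-0.6−-0.8)²/(2·1.4²)) = 0.284959·exp(-0.01020) = 0.282066
  f_Crisis = (1/(1.6·√(2π)))·exp(−(-0.6−2.8)²/(2·1.6²)) = 0.249339·exp(-2.25781) = 0.0260756
Unnormalised posteriors:
  P(Z=Bull)·f_Bull = 0.50 × 0.282066 = 0.141033
  P(Z=Crisis)·f_Crisis = 0.50 × 0.0260756 = 0.0130378
Normaliser: 0.141033 + 0.0130378 = 0.154071
So the posterior for Regime Crisis is 0.0130378 / 0.154071 ≈ 0.0846.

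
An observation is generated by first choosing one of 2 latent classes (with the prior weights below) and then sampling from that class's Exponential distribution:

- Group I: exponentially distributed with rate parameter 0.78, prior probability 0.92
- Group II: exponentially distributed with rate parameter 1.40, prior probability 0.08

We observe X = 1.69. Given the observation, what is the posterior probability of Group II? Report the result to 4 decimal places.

0.0519

P(component k | x) = π_k·f_k(x) / marginal(x), where marginal(x) = Σ_j π_j·f_j(x).
Component likelihoods at x = 1.69:
  p_I = 0.208741
  p_II = 0.131398
Weight by the priors:
  π_I·p_I = 0.92 × 0.208741 = 0.192042
  π_II·p_II = 0.08 × 0.131398 = 0.0105118
Evidence: 0.192042 + 0.0105118 = 0.202553
So the posterior for Group II is 0.0105118 / 0.202553 ≈ 0.0519.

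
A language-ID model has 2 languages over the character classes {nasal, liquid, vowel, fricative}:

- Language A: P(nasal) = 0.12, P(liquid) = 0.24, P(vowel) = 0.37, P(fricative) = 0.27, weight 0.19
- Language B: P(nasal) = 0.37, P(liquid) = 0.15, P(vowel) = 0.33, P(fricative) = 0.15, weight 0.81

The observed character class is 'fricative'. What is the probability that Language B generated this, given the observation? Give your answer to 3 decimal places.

0.703

Apply Bayes' rule: the posterior for each component is proportional to its prior times its likelihood at x.
Categorical probabilities:
  L_A = 0.27
  L_B = 0.15
Prior × likelihood for each component:
  π_A·L_A = 0.19 × 0.27 = 0.0513
  π_B·L_B = 0.81 × 0.15 = 0.1215
Marginal: 0.0513 + 0.1215 = 0.1728
P(Language B | 'fricative') ≈ 0.703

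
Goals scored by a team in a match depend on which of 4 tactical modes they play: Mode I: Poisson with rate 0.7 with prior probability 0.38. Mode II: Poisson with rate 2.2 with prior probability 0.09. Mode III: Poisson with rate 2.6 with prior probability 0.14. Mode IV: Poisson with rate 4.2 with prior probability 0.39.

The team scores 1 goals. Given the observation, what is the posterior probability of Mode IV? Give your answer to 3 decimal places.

The responsibility of component k is w_k f_k(x) divided by Σ_j w_j f_j(x).
Evaluate each component's likelihood at the observed value:
  f_I = e^(−0.7)·0.7^1/1! = 0.34761
  f_II = e^(−2.2)·2.2^1/1! = 0.243767
  f_III = e^(−2.6)·2.6^1/1! = 0.193111
  f_IV = e^(−4.2)·4.2^1/1! = 0.0629814
Unnormalised posteriors:
  w_I·f_I = 0.38 × 0.34761 = 0.132092
  w_II·f_II = 0.09 × 0.243767 = 0.021939
  w_III·f_III = 0.14 × 0.193111 = 0.0270356
  w_IV·f_IV = 0.39 × 0.0629814 = 0.0245628
Normaliser: 0.132092 + 0.021939 + 0.0270356 + 0.0245628 = 0.205629
P(Mode IV | 1 goals) ≈ 0.119

0.119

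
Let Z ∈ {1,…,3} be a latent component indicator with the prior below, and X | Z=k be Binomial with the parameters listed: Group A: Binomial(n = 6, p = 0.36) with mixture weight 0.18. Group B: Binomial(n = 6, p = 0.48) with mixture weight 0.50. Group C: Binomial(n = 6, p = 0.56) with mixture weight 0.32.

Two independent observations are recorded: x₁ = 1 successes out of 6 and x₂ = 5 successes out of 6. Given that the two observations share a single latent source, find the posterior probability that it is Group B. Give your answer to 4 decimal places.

0.5510

The responsibility of component k is P(Z=k) f_k(x) divided by Σ_j P(Z=j) f_j(x).
Since both observations come from the same component, the likelihood for component k is f_k(x₁)·f_k(x₂).
  L_A = [C(6,1)·0.36^1·0.64^5 = 6·0.36·0.107374 = 0.231928] × [0.023219] = 0.00538514
  L_B = [C(6,1)·0.48^1·0.52^5 = 6·0.48·0.0380204 = 0.109499] × [0.0794988] = 0.00870502
  L_C = [C(6,1)·0.56^1·0.44^5 = 6·0.56·0.0164916 = 0.0554119] × [0.145393] = 0.00805651
Weight by the priors:
  P(Z=A)·L_A = 0.18 × 0.00538514 = 0.000969326
  P(Z=B)·L_B = 0.50 × 0.00870502 = 0.00435251
  P(Z=C)·L_C = 0.32 × 0.00805651 = 0.00257808
Marginal: 0.000969326 + 0.00435251 + 0.00257808 = 0.00789992
Responsibility of Group B: 0.00435251 / 0.00789992 ≈ 0.5510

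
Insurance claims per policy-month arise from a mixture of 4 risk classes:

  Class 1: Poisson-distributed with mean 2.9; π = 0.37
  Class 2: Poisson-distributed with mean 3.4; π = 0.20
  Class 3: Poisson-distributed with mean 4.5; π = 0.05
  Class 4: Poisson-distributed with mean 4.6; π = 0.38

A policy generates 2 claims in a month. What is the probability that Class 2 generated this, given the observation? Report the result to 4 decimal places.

By Bayes' theorem, P(k | x) = π_k f_k(x) / Σ_j π_j f_j(x).
Poisson probabilities:
  L_1 = e^(−2.9)·2.9^2/2! = 0.231373
  L_2 = e^(−3.4)·3.4^2/2! = 0.192898
  L_3 = e^(−4.5)·4.5^2/2! = 0.112479
  L_4 = e^(−4.6)·4.6^2/2! = 0.106348
Prior × likelihood for each component:
  π_1·L_1 = 0.37 × 0.231373 = 0.0856079
  π_2·L_2 = 0.20 × 0.192898 = 0.0385795
  π_3·L_3 = 0.05 × 0.112479 = 0.00562393
  π_4·L_4 = 0.38 × 0.106348 = 0.0404124
Marginal: 0.0856079 + 0.0385795 + 0.00562393 + 0.0404124 = 0.170224
So the posterior for Class 2 is 0.0385795 / 0.170224 ≈ 0.2266.

0.2266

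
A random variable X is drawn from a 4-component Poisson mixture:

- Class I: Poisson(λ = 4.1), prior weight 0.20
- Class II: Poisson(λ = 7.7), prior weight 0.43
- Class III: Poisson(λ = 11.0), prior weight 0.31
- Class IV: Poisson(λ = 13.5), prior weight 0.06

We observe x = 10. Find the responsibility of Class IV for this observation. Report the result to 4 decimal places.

P(component k | x) = π_k·f_k(x) / marginal(x), where marginal(x) = Σ_j π_j·f_j(x).
Poisson probabilities:
  f_I = 0.00613011
  f_II = 0.0914275
  f_III = 0.119378
  f_IV = 0.0759625
Weight by the priors:
  π_I·f_I = 0.20 × 0.00613011 = 0.00122602
  π_II·f_II = 0.43 × 0.0914275 = 0.0393138
  π_III·f_III = 0.31 × 0.119378 = 0.0370072
  π_IV·f_IV = 0.06 × 0.0759625 = 0.00455775
Denominator: 0.00122602 + 0.0393138 + 0.0370072 + 0.00455775 = 0.0821048
P(Class IV | 10) = 0.00455775 / 0.0821048 ≈ 0.0555

0.0555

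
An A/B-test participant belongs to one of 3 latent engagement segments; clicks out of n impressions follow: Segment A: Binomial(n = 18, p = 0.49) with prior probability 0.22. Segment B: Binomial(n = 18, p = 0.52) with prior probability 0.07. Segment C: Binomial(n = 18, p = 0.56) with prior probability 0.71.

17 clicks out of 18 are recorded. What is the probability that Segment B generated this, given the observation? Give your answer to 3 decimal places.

0.029

The responsibility of component k is π_k f_k(x) divided by Σ_j π_j f_j(x).
Component likelihoods at x = 17 clicks out of 18:
  L_A = 4.96794e-05
  L_B = 0.000128402
  L_C = 0.000414879
Weight by the priors:
  π_A·L_A = 0.22 × 4.96794e-05 = 1.09295e-05
  π_B·L_B = 0.07 × 0.000128402 = 8.98812e-06
  π_C·L_C = 0.71 × 0.000414879 = 0.000294564
Marginal: 1.09295e-05 + 8.98812e-06 + 0.000294564 = 0.000314482
So the posterior for Segment B is 8.98812e-06 / 0.000314482 ≈ 0.029.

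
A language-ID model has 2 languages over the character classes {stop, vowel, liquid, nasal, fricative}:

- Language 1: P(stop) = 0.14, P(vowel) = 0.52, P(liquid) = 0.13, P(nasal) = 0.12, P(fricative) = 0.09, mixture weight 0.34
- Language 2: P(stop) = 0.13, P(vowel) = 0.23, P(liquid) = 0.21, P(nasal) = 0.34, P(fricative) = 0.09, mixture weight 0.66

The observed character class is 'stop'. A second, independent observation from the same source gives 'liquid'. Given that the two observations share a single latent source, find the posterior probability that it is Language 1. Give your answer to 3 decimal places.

The responsibility of component k is P(Z=k) f_k(x) divided by Σ_j P(Z=j) f_j(x).
Since both observations come from the same component, the likelihood for component k is f_k(x₁)·f_k(x₂).
  p_1 = [P(stop | comp) = 0.14] × [0.13] = 0.0182
  p_2 = [P(stop | comp) = 0.13] × [0.21] = 0.0273
Weight by the priors:
  P(Z=1)·p_1 = 0.34 × 0.0182 = 0.006188
  P(Z=2)·p_2 = 0.66 × 0.0273 = 0.018018
Normaliser: 0.006188 + 0.018018 = 0.024206
P(Language 1 | x₁,x₂) ≈ 0.256

0.256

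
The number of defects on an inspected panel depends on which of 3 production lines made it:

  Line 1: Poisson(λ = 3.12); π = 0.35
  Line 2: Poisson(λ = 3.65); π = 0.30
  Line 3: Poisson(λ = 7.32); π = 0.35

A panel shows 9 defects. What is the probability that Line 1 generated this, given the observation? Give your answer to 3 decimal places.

Apply Bayes' rule: the posterior for each component is proportional to its prior times its likelihood at x.
Component likelihoods at x = 9 defects:
  p_1 = 0.00340902
  p_2 = 0.00823565
  p_3 = 0.110103
Prior × likelihood for each component:
  π_1·p_1 = 0.35 × 0.00340902 = 0.00119316
  π_2·p_2 = 0.30 × 0.00823565 = 0.0024707
  π_3·p_3 = 0.35 × 0.110103 = 0.0385362
Sum: 0.00119316 + 0.0024707 + 0.0385362 = 0.0422001
P(Line 1 | the observation) = 0.00119316 / 0.0422001 ≈ 0.028

0.028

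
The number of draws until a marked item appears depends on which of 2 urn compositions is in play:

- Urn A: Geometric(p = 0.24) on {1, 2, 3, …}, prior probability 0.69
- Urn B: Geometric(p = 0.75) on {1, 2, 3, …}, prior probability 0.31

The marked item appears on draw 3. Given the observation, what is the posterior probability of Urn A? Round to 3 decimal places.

Posterior ∝ prior × likelihood, so P(k | x) ∝ P(Z=k) f_k(x); normalise over all components.
Evaluate each component's likelihood at the observed value:
  L_A = 0.24·(1−0.24)^2 = 0.24·0.5776 = 0.138624
  L_B = 0.75·(1−0.75)^2 = 0.75·0.0625 = 0.046875
Prior × likelihood for each component:
  P(Z=A)·L_A = 0.69 × 0.138624 = 0.0956506
  P(Z=B)·L_B = 0.31 × 0.046875 = 0.0145312
Normaliser: 0.0956506 + 0.0145312 = 0.110182
Responsibility of Urn A: 0.0956506 / 0.110182 ≈ 0.868

0.868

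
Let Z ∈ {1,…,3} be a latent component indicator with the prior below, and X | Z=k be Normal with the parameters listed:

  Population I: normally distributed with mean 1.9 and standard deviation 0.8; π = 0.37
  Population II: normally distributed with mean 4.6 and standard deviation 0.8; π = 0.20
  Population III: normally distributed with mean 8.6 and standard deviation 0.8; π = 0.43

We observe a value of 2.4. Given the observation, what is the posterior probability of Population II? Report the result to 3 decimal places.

0.015

P(component k | x) = w_k·f_k(x) / marginal(x), where marginal(x) = Σ_j w_j·f_j(x).
Normal densities:
  f_I = 0.410201
  f_II = 0.011367
  f_III = 4.52287e-14
Multiply by the mixture weights:
  w_I·f_I = 0.37 × 0.410201 = 0.151774
  w_II·f_II = 0.20 × 0.011367 = 0.00227339
  w_III·f_III = 0.43 × 4.52287e-14 = 1.94483e-14
Normaliser: 0.151774 + 0.00227339 + 1.94483e-14 = 0.154048
Responsibility of Population II: 0.00227339 / 0.154048 ≈ 0.015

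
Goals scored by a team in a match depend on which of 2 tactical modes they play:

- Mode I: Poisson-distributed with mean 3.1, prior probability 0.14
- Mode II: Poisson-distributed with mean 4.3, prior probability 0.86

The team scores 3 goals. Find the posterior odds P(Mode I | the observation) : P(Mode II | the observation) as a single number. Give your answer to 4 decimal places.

0.2025

Since P(k|x) ∝ w_k f_k(x), the posterior odds are w_i f_i(x) / (w_j f_j(x)).
Evaluate each component's likelihood at the observed value:
  f_I = e^(−3.1)·3.1^3/3! = 0.223677
  f_II = e^(−4.3)·4.3^3/3! = 0.179799
0.0313148 / 0.154627 ≈ 0.2025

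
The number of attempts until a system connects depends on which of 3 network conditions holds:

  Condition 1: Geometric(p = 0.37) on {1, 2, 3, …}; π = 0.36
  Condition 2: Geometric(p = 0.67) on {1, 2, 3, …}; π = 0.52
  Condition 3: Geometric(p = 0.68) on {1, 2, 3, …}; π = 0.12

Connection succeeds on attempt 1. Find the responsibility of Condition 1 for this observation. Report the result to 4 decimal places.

0.2365

P(component k | x) = w_k·f_k(x) / marginal(x), where marginal(x) = Σ_j w_j·f_j(x).
Evaluate each component's likelihood at the observed value:
  p_1 = 0.37·(1−0.37)^0 = 0.37·1 = 0.37
  p_2 = 0.67·(1−0.67)^0 = 0.67·1 = 0.67
  p_3 = 0.68·(1−0.68)^0 = 0.68·1 = 0.68
Prior × likelihood for each component:
  w_1·p_1 = 0.36 × 0.37 = 0.1332
  w_2·p_2 = 0.52 × 0.67 = 0.3484
  w_3·p_3 = 0.12 × 0.68 = 0.0816
Evidence: 0.1332 + 0.3484 + 0.0816 = 0.5632
P(Condition 1 | 1) = 0.1332 / 0.5632 ≈ 0.2365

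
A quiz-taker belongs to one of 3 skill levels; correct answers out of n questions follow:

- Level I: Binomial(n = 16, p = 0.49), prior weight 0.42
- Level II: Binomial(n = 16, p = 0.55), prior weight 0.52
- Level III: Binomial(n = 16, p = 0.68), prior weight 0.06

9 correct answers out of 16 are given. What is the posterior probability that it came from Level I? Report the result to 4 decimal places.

0.3903

Posterior ∝ prior × likelihood, so P(k | x) ∝ π_k f_k(x); normalise over all components.
Component likelihoods at x = 9 correct answers out of 16:
  L_I = 0.167179
  L_II = 0.196869
  L_III = 0.122196
Weight by the priors:
  π_I·L_I = 0.42 × 0.167179 = 0.0702152
  π_II·L_II = 0.52 × 0.196869 = 0.102372
  π_III·L_III = 0.06 × 0.122196 = 0.00733174
Marginal: 0.0702152 + 0.102372 + 0.00733174 = 0.179919
P(Level I | the observation) = 0.0702152 / 0.179919 ≈ 0.3903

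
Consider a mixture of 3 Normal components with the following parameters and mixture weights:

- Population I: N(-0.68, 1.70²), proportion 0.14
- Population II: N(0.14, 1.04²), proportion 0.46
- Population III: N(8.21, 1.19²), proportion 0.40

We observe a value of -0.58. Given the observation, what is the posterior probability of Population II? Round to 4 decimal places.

Posterior ∝ prior × likelihood, so P(k | x) ∝ w_k f_k(x); normalise over all components.
Component likelihoods at x = -0.58:
  p_I = 0.234266
  p_II = 0.301856
  p_III = 4.75939e-13
Unnormalised posteriors:
  w_I·p_I = 0.14 × 0.234266 = 0.0327973
  w_II·p_II = 0.46 × 0.301856 = 0.138854
  w_III·p_III = 0.40 × 4.75939e-13 = 1.90376e-13
Denominator: 0.0327973 + 0.138854 + 1.90376e-13 = 0.171651
Responsibility of Population II: 0.138854 / 0.171651 ≈ 0.8089

0.8089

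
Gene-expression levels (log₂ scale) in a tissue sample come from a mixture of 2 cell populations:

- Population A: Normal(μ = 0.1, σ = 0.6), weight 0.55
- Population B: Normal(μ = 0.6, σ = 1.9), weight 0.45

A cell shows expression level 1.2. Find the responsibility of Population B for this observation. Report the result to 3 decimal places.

0.569

Apply Bayes' rule: the posterior for each component is proportional to its prior times its likelihood at x.
Component likelihoods at x = 1.2:
  f_A = 0.123852
  f_B = 0.199757
Prior × likelihood for each component:
  w_A·f_A = 0.55 × 0.123852 = 0.0681186
  w_B·f_B = 0.45 × 0.199757 = 0.0898906
Evidence: 0.0681186 + 0.0898906 = 0.158009
P(Population B | x) ≈ 0.569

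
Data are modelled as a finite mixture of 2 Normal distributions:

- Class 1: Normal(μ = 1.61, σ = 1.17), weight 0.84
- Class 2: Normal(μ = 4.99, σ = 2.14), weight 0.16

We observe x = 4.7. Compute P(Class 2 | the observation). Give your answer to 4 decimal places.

The responsibility of component k is w_k f_k(x) divided by Σ_j w_j f_j(x).
Evaluate each component's likelihood at the observed value:
  p_1 = 0.010426
  p_2 = 0.184718
Multiply by the mixture weights:
  w_1·p_1 = 0.84 × 0.010426 = 0.00875786
  w_2·p_2 = 0.16 × 0.184718 = 0.0295548
Normaliser: 0.00875786 + 0.0295548 = 0.0383127
P(Class 2 | x) = 0.0295548 / 0.0383127 ≈ 0.7714

0.7714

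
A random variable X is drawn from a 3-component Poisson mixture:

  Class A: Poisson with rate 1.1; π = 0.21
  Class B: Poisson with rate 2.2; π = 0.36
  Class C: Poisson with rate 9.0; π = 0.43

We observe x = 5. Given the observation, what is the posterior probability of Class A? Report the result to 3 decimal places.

0.021

By Bayes' theorem, P(k | x) = π_k f_k(x) / Σ_j π_j f_j(x).
Evaluate each component's likelihood at the observed value:
  L_A = e^(−1.1)·1.1^5/5! = 0.00446744
  L_B = e^(−2.2)·2.2^5/5! = 0.0475866
  L_C = e^(−9.0)·9.0^5/5! = 0.0607269
Multiply by the mixture weights:
  π_A·L_A = 0.21 × 0.00446744 = 0.000938161
  π_B·L_B = 0.36 × 0.0475866 = 0.0171312
  π_C·L_C = 0.43 × 0.0607269 = 0.0261126
Sum: 0.000938161 + 0.0171312 + 0.0261126 = 0.0441819
P(Class A | the observation) ≈ 0.021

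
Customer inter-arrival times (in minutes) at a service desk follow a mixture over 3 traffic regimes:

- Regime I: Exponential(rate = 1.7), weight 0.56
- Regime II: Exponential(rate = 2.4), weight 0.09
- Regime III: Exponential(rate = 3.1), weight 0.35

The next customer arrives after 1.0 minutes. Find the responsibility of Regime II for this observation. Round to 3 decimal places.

By Bayes' theorem, P(k | x) = π_k f_k(x) / Σ_j π_j f_j(x).
Exponential densities:
  L_I = 1.7·e^(−1.7·1.0) = 1.7·e^(−1.7000) = 0.310562
  L_II = 2.4·e^(−2.4·1.0) = 2.4·e^(−2.4000) = 0.217723
  L_III = 3.1·e^(−3.1·1.0) = 3.1·e^(−3.1000) = 0.139653
Prior × likelihood for each component:
  π_I·L_I = 0.56 × 0.310562 = 0.173915
  π_II·L_II = 0.09 × 0.217723 = 0.0195951
  π_III·L_III = 0.35 × 0.139653 = 0.0488784
Evidence: 0.173915 + 0.0195951 + 0.0488784 = 0.242388
Responsibility of Regime II: 0.0195951 / 0.242388 ≈ 0.081

0.081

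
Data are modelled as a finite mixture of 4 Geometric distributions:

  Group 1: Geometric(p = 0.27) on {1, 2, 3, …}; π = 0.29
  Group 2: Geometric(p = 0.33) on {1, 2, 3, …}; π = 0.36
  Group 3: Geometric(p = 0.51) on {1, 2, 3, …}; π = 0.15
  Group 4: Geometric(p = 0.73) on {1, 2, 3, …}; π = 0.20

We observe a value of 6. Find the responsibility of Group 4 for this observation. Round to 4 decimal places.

0.0060

The responsibility of component k is P(Z=k) f_k(x) divided by Σ_j P(Z=j) f_j(x).
Component likelihoods at x = 6:
  f_1 = 0.0559729
  f_2 = 0.0445541
  f_3 = 0.0144062
  f_4 = 0.00104747
Prior × likelihood for each component:
  P(Z=1)·f_1 = 0.29 × 0.0559729 = 0.0162322
  P(Z=2)·f_2 = 0.36 × 0.0445541 = 0.0160395
  P(Z=3)·f_3 = 0.15 × 0.0144062 = 0.00216094
  P(Z=4)·f_4 = 0.20 × 0.00104747 = 0.000209494
Sum: 0.0162322 + 0.0160395 + 0.00216094 + 0.000209494 = 0.0346421
So the posterior for Group 4 is 0.000209494 / 0.0346421 ≈ 0.0060.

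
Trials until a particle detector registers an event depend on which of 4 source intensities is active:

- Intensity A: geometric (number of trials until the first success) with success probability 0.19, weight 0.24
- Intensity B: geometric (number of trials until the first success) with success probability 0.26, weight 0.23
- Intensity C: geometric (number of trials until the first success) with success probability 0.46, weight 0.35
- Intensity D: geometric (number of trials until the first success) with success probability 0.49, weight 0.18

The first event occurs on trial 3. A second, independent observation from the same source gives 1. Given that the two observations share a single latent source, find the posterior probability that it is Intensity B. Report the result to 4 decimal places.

0.1810

Apply Bayes' rule: the posterior for each component is proportional to its prior times its likelihood at x.
Since both observations come from the same component, the likelihood for component k is f_k(x₁)·f_k(x₂).
  f_A = [0.124659] × [0.19] = 0.0236852
  f_B = [0.142376] × [0.26] = 0.0370178
  f_C = [0.134136] × [0.46] = 0.0617026
  f_D = [0.127449] × [0.49] = 0.06245
Prior × likelihood for each component:
  π_A·f_A = 0.24 × 0.0236852 = 0.00568445
  π_B·f_B = 0.23 × 0.0370178 = 0.00851408
  π_C·f_C = 0.35 × 0.0617026 = 0.0215959
  π_D·f_D = 0.18 × 0.06245 = 0.011241
Sum: 0.00568445 + 0.00851408 + 0.0215959 + 0.011241 = 0.0470354
P(Intensity B | x) ≈ 0.1810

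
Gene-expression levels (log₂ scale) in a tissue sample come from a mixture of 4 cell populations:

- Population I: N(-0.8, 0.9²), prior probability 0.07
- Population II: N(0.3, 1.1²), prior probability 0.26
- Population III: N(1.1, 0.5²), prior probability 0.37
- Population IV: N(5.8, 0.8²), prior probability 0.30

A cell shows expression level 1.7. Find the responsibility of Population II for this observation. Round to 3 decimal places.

P(component k | x) = w_k·f_k(x) / marginal(x), where marginal(x) = Σ_j w_j·f_j(x).
Normal densities:
  f_I = 0.00935726
  f_II = 0.161352
  f_III = 0.388372
  f_IV = 9.86988e-07
Unnormalised posteriors:
  w_I·f_I = 0.07 × 0.00935726 = 0.000655008
  w_II·f_II = 0.26 × 0.161352 = 0.0419516
  w_III·f_III = 0.37 × 0.388372 = 0.143698
  w_IV·f_IV = 0.30 × 9.86988e-07 = 2.96097e-07
Marginal: 0.000655008 + 0.0419516 + 0.143698 + 2.96097e-07 = 0.186305
So the posterior for Population II is 0.0419516 / 0.186305 ≈ 0.225.

0.225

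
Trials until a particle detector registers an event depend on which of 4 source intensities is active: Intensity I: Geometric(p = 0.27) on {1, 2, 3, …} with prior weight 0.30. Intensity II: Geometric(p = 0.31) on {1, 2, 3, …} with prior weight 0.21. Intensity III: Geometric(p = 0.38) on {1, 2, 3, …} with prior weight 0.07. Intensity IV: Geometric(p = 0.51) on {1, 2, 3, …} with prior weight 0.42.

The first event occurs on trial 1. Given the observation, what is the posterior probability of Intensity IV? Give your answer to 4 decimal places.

Apply Bayes' rule: the posterior for each component is proportional to its prior times its likelihood at x.
Evaluate each component's likelihood at the observed value:
  p_I = 0.27
  p_II = 0.31
  p_III = 0.38
  p_IV = 0.51
Unnormalised posteriors:
  P(Z=I)·p_I = 0.30 × 0.27 = 0.081
  P(Z=II)·p_II = 0.21 × 0.31 = 0.0651
  P(Z=III)·p_III = 0.07 × 0.38 = 0.0266
  P(Z=IV)·p_IV = 0.42 × 0.51 = 0.2142
Evidence: 0.081 + 0.0651 + 0.0266 + 0.2142 = 0.3869
So the posterior for Intensity IV is 0.2142 / 0.3869 ≈ 0.5536.

0.5536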